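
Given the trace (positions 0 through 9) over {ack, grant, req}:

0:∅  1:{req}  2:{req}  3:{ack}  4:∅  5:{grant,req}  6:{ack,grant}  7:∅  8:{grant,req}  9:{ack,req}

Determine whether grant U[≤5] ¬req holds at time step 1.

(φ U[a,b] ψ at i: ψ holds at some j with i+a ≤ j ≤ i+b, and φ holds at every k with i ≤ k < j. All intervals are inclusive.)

False

Need some j in [1,6] with ¬req, and grant at every k in [1,j-1].
  j=1: ¬req false.
  j=2: ¬req false.
  j=3: ¬req holds, but grant fails at k=1 → not this j.
  j=4: ¬req holds, but grant fails at k=1 → not this j.
  j=5: ¬req false.
  j=6: ¬req holds, but grant fails at k=1 → not this j.
No j in the window works → until fails.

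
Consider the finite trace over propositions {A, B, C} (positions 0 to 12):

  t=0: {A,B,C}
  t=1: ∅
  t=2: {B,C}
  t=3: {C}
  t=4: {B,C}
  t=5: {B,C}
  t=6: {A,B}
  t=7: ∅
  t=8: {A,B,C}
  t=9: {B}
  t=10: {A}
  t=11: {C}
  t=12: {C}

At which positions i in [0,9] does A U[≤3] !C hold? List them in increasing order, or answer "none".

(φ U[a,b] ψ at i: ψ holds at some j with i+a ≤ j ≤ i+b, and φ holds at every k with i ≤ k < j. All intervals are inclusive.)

Evaluate at each i in [0,9]:
  i=0: ✓ (rhs at j=1; lhs holds on [0,0])
  i=1: ✓ (rhs at j=1)
  i=2: ✗ (no rhs in [2,5])
  i=3: ✗ (lhs fails at k=3 before rhs at j=6)
  i=4: ✗ (lhs fails at k=4 before rhs at j=6)
  i=5: ✗ (lhs fails at k=5 before rhs at j=6)
  i=6: ✓ (rhs at j=6)
  i=7: ✓ (rhs at j=7)
  i=8: ✓ (rhs at j=9; lhs holds on [8,8])
  i=9: ✓ (rhs at j=9)

0, 1, 6, 7, 8, 9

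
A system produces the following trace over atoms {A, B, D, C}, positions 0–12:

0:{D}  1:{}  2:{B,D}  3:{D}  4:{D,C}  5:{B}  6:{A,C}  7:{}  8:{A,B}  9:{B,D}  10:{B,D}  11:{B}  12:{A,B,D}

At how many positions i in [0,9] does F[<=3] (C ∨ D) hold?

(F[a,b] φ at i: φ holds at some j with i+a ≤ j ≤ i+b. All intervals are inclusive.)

Evaluate at each i in [0,9]:
  i=0: ✓ (witness j=0)
  i=1: ✓ (witness j=2)
  i=2: ✓ (witness j=2)
  i=3: ✓ (witness j=3)
  i=4: ✓ (witness j=4)
  i=5: ✓ (witness j=6)
  i=6: ✓ (witness j=6)
  i=7: ✓ (witness j=9)
  i=8: ✓ (witness j=9)
  i=9: ✓ (witness j=9)
Positions where it holds: {0, 1, 2, 3, 4, 5, 6, 7, 8, 9} → 10.

10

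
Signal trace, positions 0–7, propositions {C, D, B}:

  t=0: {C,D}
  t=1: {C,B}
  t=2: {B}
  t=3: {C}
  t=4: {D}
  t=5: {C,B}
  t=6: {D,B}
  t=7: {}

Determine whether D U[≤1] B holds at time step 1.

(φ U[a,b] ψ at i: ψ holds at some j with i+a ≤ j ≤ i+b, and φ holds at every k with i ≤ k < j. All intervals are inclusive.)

Need some j in [1,2] with B, and D at every k in [1,j-1].
  j=1: B holds; no prefix to check → satisfied.

Holds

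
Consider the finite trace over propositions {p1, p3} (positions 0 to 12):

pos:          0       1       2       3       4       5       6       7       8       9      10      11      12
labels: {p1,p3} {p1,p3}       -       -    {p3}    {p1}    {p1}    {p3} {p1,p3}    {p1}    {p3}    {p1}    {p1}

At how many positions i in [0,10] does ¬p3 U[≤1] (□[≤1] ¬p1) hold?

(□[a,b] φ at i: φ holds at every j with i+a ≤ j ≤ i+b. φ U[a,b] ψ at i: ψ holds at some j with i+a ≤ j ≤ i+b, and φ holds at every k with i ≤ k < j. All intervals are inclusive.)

2

Evaluate at each i in [0,10]:
  i=0: ✗ (no rhs in [0,1])
  i=1: ✗ (lhs fails at k=1 before rhs at j=2)
  i=2: ✓ (rhs at j=2)
  i=3: ✓ (rhs at j=3)
  i=4: ✗ (no rhs in [4,5])
  i=5: ✗ (no rhs in [5,6])
  i=6: ✗ (no rhs in [6,7])
  i=7: ✗ (no rhs in [7,8])
  i=8: ✗ (no rhs in [8,9])
  i=9: ✗ (no rhs in [9,10])
  i=10: ✗ (no rhs in [10,11])
Positions where it holds: {2, 3} → 2.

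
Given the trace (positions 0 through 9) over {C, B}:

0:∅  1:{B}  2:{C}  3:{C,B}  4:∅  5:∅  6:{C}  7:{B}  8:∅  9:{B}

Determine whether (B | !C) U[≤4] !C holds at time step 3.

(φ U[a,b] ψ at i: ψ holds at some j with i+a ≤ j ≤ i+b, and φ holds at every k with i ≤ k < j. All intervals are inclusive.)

Need some j in [3,7] with !C, and (B | !C) at every k in [3,j-1].
  j=3: !C false.
  j=4: !C holds; (B | !C) holds at every k in [3,3] → satisfied.

Yes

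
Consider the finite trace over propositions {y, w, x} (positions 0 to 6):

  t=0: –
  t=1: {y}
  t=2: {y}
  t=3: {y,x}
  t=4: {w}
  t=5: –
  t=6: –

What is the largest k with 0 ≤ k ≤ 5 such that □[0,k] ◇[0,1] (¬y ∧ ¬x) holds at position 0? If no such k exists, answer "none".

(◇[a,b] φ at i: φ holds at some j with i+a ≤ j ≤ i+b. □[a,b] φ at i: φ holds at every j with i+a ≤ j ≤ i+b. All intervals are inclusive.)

◇[0,1] (¬y ∧ ¬x) must hold from j=0 onward; find where it first fails.
  j=0: holds
  j=1: fails
Holds on [0,0], so largest k = 0.

0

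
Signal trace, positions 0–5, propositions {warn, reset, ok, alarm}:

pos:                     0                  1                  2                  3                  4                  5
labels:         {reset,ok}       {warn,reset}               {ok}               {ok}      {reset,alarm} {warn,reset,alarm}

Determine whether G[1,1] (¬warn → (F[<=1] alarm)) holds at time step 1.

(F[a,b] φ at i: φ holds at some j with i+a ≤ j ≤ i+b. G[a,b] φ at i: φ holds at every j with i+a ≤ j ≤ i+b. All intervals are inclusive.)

Check (¬warn → (F[<=1] alarm)) at every j in [2,2]:
  j=2: antecedent true; consequent fails (none in [2,3]) → ✗
Fails at j=2 → formula fails.

No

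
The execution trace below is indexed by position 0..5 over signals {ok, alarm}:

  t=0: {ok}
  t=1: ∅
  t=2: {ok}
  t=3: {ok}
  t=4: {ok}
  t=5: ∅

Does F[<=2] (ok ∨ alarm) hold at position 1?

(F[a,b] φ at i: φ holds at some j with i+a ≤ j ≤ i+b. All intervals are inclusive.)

Holds

Check (ok ∨ alarm) at each j in [1,3]:
  j=1: false
  j=2: true
  j=3: true
Found at j=2 → formula holds.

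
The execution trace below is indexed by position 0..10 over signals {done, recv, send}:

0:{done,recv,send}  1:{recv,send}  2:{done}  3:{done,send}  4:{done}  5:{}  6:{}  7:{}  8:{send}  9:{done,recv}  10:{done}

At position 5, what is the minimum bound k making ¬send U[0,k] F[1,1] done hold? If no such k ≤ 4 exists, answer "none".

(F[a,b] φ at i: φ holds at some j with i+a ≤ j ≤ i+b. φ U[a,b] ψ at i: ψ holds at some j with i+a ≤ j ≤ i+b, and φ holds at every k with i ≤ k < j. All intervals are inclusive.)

Need earliest j ≥ 5 with F[1,1] done, and ¬send at every k in [5,j-1].
  j=5: rhs fails.
  j=6: rhs fails.
  j=7: rhs fails.
  j=8: rhs holds; lhs holds on [5,7]. k = 3.

3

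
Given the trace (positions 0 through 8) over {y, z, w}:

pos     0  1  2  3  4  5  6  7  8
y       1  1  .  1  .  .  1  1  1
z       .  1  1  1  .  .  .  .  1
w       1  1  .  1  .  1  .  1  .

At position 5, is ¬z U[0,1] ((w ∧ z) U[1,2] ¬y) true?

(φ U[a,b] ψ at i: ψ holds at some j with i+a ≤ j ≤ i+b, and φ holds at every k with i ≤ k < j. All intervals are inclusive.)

Need some j in [5,6] with ((w ∧ z) U[1,2] ¬y), and ¬z at every k in [5,j-1].
  j=5: ((w ∧ z) U[1,2] ¬y) — fails.
  j=6: ((w ∧ z) U[1,2] ¬y) — fails.
No j in the window works → until fails.

Does not hold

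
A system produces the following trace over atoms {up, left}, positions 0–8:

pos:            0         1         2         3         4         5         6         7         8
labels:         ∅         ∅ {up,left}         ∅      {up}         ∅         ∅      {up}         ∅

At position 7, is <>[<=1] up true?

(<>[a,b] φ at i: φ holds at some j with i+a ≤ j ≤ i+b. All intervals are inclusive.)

True

Check up at each j in [7,8]:
  j=7: true
  j=8: false
Found at j=7 → formula holds.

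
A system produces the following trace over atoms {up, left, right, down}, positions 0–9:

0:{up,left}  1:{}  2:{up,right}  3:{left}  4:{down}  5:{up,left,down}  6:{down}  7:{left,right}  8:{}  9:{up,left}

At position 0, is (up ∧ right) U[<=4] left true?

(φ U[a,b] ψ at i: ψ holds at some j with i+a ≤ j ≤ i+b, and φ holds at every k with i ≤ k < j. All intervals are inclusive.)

Need some j in [0,4] with left, and (up ∧ right) at every k in [0,j-1].
  j=0: left holds; no prefix to check → satisfied.

Yes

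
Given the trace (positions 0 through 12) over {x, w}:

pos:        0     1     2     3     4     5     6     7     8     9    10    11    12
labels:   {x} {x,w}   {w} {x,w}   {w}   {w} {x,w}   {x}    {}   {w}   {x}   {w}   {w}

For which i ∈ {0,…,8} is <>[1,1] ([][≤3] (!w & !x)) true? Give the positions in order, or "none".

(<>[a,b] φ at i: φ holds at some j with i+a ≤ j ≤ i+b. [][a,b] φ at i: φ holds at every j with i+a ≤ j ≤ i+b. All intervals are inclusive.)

none

Evaluate at each i in [0,8]:
  i=0: ✗ (none in [1,1])
  i=1: ✗ (none in [2,2])
  i=2: ✗ (none in [3,3])
  i=3: ✗ (none in [4,4])
  i=4: ✗ (none in [5,5])
  i=5: ✗ (none in [6,6])
  i=6: ✗ (none in [7,7])
  i=7: ✗ (none in [8,8])
  i=8: ✗ (none in [9,9])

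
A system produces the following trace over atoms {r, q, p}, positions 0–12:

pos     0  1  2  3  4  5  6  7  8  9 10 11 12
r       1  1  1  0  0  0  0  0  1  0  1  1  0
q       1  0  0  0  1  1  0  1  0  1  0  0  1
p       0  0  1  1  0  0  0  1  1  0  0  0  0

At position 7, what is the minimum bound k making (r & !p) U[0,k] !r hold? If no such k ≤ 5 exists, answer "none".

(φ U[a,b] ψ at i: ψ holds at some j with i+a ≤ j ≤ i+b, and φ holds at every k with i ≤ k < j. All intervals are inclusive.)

Need earliest j ≥ 7 with !r, and (r & !p) at every k in [7,j-1].
  j=7: rhs holds (empty prefix). k = 0.

0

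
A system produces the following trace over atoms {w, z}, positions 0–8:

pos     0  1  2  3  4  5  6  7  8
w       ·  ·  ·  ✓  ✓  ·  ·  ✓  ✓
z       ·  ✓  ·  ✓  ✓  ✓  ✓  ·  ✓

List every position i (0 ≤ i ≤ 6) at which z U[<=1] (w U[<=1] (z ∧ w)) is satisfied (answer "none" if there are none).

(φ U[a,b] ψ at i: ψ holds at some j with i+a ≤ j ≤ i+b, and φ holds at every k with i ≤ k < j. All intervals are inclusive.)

Evaluate at each i in [0,6]:
  i=0: ✗ (no rhs in [0,1])
  i=1: ✗ (no rhs in [1,2])
  i=2: ✗ (lhs fails at k=2 before rhs at j=3)
  i=3: ✓ (rhs at j=3)
  i=4: ✓ (rhs at j=4)
  i=5: ✗ (no rhs in [5,6])
  i=6: ✓ (rhs at j=7; lhs holds on [6,6])

3, 4, 6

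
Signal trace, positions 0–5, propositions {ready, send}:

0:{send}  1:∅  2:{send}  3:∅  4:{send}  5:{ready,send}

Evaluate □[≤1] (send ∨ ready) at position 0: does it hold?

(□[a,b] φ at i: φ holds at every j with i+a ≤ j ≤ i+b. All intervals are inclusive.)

Check (send ∨ ready) at every j in [0,1]:
  j=0: true
  j=1: false
Fails at j=1 → formula fails.

False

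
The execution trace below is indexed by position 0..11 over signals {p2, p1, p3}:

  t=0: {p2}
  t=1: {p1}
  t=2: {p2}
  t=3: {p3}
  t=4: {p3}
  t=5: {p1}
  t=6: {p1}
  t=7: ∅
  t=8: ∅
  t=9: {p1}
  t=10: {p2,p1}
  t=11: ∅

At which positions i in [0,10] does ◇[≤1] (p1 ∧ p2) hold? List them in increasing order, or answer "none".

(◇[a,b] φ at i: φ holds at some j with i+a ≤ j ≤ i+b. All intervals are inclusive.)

9, 10

Evaluate at each i in [0,10]:
  i=0: ✗ (none in [0,1])
  i=1: ✗ (none in [1,2])
  i=2: ✗ (none in [2,3])
  i=3: ✗ (none in [3,4])
  i=4: ✗ (none in [4,5])
  i=5: ✗ (none in [5,6])
  i=6: ✗ (none in [6,7])
  i=7: ✗ (none in [7,8])
  i=8: ✗ (none in [8,9])
  i=9: ✓ (witness j=10)
  i=10: ✓ (witness j=10)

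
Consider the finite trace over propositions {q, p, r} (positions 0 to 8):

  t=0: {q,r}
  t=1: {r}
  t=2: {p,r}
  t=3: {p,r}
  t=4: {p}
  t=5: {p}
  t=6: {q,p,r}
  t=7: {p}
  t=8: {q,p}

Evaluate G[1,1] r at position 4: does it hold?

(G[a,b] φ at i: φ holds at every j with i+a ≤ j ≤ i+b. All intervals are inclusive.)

Check r at every j in [5,5]:
  j=5: false
Fails at j=5 → formula fails.

False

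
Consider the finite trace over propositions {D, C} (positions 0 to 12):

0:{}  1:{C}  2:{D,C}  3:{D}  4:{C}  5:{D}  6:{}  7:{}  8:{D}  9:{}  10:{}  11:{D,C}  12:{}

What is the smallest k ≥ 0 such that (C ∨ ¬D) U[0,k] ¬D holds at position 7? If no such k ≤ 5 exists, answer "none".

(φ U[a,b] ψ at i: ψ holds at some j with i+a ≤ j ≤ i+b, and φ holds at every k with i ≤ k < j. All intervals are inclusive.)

0

Need earliest j ≥ 7 with ¬D, and (C ∨ ¬D) at every k in [7,j-1].
  j=7: rhs holds (empty prefix). k = 0.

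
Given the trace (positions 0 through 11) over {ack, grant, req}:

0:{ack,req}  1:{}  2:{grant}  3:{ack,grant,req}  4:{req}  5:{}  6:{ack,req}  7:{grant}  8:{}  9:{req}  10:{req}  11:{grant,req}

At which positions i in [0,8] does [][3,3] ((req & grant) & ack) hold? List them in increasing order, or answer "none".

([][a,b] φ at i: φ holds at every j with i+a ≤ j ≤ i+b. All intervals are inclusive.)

0

Evaluate at each i in [0,8]:
  i=0: ✓ (all of [3,3])
  i=1: ✗ (fails at j=4)
  i=2: ✗ (fails at j=5)
  i=3: ✗ (fails at j=6)
  i=4: ✗ (fails at j=7)
  i=5: ✗ (fails at j=8)
  i=6: ✗ (fails at j=9)
  i=7: ✗ (fails at j=10)
  i=8: ✗ (fails at j=11)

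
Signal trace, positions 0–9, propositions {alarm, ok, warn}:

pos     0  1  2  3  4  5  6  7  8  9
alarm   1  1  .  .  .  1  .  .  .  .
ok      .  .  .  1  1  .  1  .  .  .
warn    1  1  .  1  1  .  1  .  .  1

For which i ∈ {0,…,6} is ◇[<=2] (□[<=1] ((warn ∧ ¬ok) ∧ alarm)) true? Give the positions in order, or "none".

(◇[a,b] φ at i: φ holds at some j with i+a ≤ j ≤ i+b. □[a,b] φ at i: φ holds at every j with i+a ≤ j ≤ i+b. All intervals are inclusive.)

Evaluate at each i in [0,6]:
  i=0: ✓ (witness j=0)
  i=1: ✗ (none in [1,3])
  i=2: ✗ (none in [2,4])
  i=3: ✗ (none in [3,5])
  i=4: ✗ (none in [4,6])
  i=5: ✗ (none in [5,7])
  i=6: ✗ (none in [6,8])

0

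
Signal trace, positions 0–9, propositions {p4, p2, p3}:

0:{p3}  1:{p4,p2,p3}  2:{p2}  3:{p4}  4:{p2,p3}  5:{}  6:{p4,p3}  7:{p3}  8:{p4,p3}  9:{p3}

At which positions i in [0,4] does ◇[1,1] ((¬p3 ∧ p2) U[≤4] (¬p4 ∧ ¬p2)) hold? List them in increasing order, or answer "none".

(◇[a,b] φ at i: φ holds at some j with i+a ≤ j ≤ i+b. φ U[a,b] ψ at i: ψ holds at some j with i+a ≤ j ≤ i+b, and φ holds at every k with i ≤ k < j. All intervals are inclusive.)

4

Evaluate at each i in [0,4]:
  i=0: ✗ (none in [1,1])
  i=1: ✗ (none in [2,2])
  i=2: ✗ (none in [3,3])
  i=3: ✗ (none in [4,4])
  i=4: ✓ (witness j=5)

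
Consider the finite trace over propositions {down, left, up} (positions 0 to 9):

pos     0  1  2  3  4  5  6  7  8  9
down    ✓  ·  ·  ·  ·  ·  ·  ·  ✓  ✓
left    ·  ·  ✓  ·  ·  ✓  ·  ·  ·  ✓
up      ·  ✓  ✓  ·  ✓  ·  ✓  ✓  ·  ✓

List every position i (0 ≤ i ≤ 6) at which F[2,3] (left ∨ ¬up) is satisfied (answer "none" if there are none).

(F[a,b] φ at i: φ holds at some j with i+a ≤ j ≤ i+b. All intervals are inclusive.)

Evaluate at each i in [0,6]:
  i=0: ✓ (witness j=2)
  i=1: ✓ (witness j=3)
  i=2: ✓ (witness j=5)
  i=3: ✓ (witness j=5)
  i=4: ✗ (none in [6,7])
  i=5: ✓ (witness j=8)
  i=6: ✓ (witness j=8)

0, 1, 2, 3, 5, 6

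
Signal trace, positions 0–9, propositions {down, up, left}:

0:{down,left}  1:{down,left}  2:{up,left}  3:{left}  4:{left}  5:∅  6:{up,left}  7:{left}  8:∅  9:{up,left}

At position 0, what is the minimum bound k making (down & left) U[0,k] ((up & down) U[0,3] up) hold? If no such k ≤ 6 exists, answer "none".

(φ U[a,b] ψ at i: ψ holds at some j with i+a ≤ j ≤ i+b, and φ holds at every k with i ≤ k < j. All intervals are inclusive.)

Need earliest j ≥ 0 with ((up & down) U[0,3] up), and (down & left) at every k in [0,j-1].
  j=0: rhs fails.
  j=1: rhs fails.
  j=2: rhs holds; lhs holds on [0,1]. k = 2.

2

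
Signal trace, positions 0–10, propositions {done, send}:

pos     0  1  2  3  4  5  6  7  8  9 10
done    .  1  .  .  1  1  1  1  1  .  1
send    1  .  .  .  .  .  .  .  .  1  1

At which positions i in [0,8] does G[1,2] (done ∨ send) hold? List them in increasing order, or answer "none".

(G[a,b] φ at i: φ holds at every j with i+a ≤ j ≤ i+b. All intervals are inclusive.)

Evaluate at each i in [0,8]:
  i=0: ✗ (fails at j=2)
  i=1: ✗ (fails at j=2)
  i=2: ✗ (fails at j=3)
  i=3: ✓ (all of [4,5])
  i=4: ✓ (all of [5,6])
  i=5: ✓ (all of [6,7])
  i=6: ✓ (all of [7,8])
  i=7: ✓ (all of [8,9])
  i=8: ✓ (all of [9,10])

3, 4, 5, 6, 7, 8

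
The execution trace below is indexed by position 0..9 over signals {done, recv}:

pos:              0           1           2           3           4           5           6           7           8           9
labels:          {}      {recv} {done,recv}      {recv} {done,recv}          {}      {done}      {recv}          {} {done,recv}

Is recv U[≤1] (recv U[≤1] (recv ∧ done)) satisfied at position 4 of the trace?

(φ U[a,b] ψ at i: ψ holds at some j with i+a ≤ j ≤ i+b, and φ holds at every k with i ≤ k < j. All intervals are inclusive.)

Yes

Need some j in [4,5] with (recv U[≤1] (recv ∧ done)), and recv at every k in [4,j-1].
  j=4: (recv U[≤1] (recv ∧ done)) holds; no prefix to check → satisfied.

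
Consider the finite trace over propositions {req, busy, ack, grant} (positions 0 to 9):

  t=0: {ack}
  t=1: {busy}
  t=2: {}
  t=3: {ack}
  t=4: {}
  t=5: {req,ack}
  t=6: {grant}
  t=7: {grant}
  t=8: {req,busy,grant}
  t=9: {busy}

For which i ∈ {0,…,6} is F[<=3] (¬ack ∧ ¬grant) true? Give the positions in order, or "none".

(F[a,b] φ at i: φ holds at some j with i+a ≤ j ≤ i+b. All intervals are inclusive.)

Evaluate at each i in [0,6]:
  i=0: ✓ (witness j=1)
  i=1: ✓ (witness j=1)
  i=2: ✓ (witness j=2)
  i=3: ✓ (witness j=4)
  i=4: ✓ (witness j=4)
  i=5: ✗ (none in [5,8])
  i=6: ✓ (witness j=9)

0, 1, 2, 3, 4, 6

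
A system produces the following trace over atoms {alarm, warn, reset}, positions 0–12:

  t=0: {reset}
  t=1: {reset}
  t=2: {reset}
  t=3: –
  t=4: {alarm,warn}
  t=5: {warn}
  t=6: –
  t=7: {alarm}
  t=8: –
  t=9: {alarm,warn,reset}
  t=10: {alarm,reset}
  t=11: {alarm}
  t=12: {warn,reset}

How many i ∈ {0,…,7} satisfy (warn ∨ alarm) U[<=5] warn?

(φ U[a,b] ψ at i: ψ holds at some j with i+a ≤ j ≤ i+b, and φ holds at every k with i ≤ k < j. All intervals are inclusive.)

Evaluate at each i in [0,7]:
  i=0: ✗ (lhs fails at k=0 before rhs at j=4)
  i=1: ✗ (lhs fails at k=1 before rhs at j=4)
  i=2: ✗ (lhs fails at k=2 before rhs at j=4)
  i=3: ✗ (lhs fails at k=3 before rhs at j=4)
  i=4: ✓ (rhs at j=4)
  i=5: ✓ (rhs at j=5)
  i=6: ✗ (lhs fails at k=6 before rhs at j=9)
  i=7: ✗ (lhs fails at k=8 before rhs at j=9)
Positions where it holds: {4, 5} → 2.

2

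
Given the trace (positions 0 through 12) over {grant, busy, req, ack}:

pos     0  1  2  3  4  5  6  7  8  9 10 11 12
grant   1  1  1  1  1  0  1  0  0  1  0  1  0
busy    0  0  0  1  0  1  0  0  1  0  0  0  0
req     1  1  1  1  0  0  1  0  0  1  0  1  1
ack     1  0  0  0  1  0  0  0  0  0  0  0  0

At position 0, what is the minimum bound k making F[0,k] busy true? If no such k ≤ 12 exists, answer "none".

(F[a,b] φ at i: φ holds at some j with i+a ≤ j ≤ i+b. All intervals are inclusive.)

3

Scan j = 0,1,… for busy:
  j=0: fails
  j=1: fails
  j=2: fails
  j=3: holds
First hit at j=3, so smallest k = 3-0 = 3.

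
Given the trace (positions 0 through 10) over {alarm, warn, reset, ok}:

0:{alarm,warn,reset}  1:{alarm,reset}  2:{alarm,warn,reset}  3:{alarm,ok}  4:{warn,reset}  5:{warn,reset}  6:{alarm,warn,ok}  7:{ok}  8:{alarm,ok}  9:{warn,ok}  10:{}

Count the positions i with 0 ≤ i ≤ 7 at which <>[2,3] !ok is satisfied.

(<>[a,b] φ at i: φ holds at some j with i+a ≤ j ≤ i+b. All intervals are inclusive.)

5

Evaluate at each i in [0,7]:
  i=0: ✓ (witness j=2)
  i=1: ✓ (witness j=4)
  i=2: ✓ (witness j=4)
  i=3: ✓ (witness j=5)
  i=4: ✗ (none in [6,7])
  i=5: ✗ (none in [7,8])
  i=6: ✗ (none in [8,9])
  i=7: ✓ (witness j=10)
Positions where it holds: {0, 1, 2, 3, 7} → 5.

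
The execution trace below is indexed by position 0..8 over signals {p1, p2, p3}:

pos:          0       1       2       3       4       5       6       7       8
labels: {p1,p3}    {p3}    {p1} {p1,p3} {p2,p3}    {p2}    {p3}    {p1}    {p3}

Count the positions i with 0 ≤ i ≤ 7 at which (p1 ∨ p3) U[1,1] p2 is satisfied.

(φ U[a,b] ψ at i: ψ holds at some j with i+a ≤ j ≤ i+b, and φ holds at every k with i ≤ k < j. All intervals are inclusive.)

2

Evaluate at each i in [0,7]:
  i=0: ✗ (no rhs in [1,1])
  i=1: ✗ (no rhs in [2,2])
  i=2: ✗ (no rhs in [3,3])
  i=3: ✓ (rhs at j=4; lhs holds on [3,3])
  i=4: ✓ (rhs at j=5; lhs holds on [4,4])
  i=5: ✗ (no rhs in [6,6])
  i=6: ✗ (no rhs in [7,7])
  i=7: ✗ (no rhs in [8,8])
Positions where it holds: {3, 4} → 2.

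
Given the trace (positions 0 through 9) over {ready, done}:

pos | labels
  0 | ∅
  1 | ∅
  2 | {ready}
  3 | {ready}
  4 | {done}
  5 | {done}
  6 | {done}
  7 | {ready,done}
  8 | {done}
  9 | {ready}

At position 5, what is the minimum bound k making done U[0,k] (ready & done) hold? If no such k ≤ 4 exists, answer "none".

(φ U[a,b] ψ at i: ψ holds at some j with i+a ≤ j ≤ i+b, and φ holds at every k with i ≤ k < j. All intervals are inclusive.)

Need earliest j ≥ 5 with (ready & done), and done at every k in [5,j-1].
  j=5: rhs fails.
  j=6: rhs fails.
  j=7: rhs holds; lhs holds on [5,6]. k = 2.

2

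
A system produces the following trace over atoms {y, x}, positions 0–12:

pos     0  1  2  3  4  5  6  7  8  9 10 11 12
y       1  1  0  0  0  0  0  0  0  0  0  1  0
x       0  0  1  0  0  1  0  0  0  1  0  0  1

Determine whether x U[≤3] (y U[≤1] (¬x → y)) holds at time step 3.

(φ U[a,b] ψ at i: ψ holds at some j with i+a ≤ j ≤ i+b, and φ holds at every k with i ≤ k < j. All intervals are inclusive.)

Does not hold

Need some j in [3,6] with (y U[≤1] (¬x → y)), and x at every k in [3,j-1].
  j=3: (y U[≤1] (¬x → y)) — fails.
  j=4: (y U[≤1] (¬x → y)) — fails.
  j=5: (y U[≤1] (¬x → y)) holds, but x fails at k=3 → not this j.
  j=6: (y U[≤1] (¬x → y)) — fails.
No j in the window works → until fails.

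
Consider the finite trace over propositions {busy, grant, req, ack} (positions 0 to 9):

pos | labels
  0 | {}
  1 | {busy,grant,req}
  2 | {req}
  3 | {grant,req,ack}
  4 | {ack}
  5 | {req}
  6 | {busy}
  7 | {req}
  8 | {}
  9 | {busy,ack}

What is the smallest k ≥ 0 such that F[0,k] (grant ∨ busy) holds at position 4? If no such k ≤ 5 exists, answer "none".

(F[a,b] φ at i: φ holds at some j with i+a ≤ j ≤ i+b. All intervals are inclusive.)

Scan j = 4,5,… for (grant ∨ busy):
  j=4: fails
  j=5: fails
  j=6: holds
First hit at j=6, so smallest k = 6-4 = 2.

2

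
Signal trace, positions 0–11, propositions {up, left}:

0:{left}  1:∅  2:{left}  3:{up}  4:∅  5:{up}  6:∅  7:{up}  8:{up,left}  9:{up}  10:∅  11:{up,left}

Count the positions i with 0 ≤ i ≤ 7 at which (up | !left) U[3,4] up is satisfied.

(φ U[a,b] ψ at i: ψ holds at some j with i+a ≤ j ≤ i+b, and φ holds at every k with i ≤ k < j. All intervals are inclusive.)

Evaluate at each i in [0,7]:
  i=0: ✗ (lhs fails at k=0 before rhs at j=3)
  i=1: ✗ (lhs fails at k=2 before rhs at j=5)
  i=2: ✗ (lhs fails at k=2 before rhs at j=5)
  i=3: ✓ (rhs at j=7; lhs holds on [3,6])
  i=4: ✓ (rhs at j=7; lhs holds on [4,6])
  i=5: ✓ (rhs at j=8; lhs holds on [5,7])
  i=6: ✓ (rhs at j=9; lhs holds on [6,8])
  i=7: ✓ (rhs at j=11; lhs holds on [7,10])
Positions where it holds: {3, 4, 5, 6, 7} → 5.

5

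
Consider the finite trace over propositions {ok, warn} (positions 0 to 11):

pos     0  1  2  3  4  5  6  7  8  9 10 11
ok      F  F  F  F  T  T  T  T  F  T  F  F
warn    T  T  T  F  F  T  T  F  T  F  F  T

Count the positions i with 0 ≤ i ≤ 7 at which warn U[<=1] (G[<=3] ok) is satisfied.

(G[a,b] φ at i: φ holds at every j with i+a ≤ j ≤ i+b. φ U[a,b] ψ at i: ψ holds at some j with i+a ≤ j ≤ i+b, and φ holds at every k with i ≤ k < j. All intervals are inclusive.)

1

Evaluate at each i in [0,7]:
  i=0: ✗ (no rhs in [0,1])
  i=1: ✗ (no rhs in [1,2])
  i=2: ✗ (no rhs in [2,3])
  i=3: ✗ (lhs fails at k=3 before rhs at j=4)
  i=4: ✓ (rhs at j=4)
  i=5: ✗ (no rhs in [5,6])
  i=6: ✗ (no rhs in [6,7])
  i=7: ✗ (no rhs in [7,8])
Positions where it holds: {4} → 1.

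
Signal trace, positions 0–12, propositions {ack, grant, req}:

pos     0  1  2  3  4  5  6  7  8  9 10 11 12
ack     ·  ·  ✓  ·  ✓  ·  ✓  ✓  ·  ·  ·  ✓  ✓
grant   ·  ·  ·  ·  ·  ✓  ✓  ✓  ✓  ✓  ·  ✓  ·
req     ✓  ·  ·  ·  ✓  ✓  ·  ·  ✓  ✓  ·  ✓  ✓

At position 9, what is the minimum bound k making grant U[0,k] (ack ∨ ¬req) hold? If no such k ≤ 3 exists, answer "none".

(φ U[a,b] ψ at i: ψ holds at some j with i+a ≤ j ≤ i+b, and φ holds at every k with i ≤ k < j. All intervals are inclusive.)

Need earliest j ≥ 9 with (ack ∨ ¬req), and grant at every k in [9,j-1].
  j=9: rhs fails.
  j=10: rhs holds; lhs holds on [9,9]. k = 1.

1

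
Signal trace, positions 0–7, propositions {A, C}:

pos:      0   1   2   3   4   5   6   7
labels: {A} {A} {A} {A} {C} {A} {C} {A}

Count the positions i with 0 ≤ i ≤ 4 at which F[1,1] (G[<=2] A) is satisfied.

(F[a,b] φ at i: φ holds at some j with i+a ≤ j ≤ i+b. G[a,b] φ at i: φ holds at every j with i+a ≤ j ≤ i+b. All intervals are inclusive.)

1

Evaluate at each i in [0,4]:
  i=0: ✓ (witness j=1)
  i=1: ✗ (none in [2,2])
  i=2: ✗ (none in [3,3])
  i=3: ✗ (none in [4,4])
  i=4: ✗ (none in [5,5])
Positions where it holds: {0} → 1.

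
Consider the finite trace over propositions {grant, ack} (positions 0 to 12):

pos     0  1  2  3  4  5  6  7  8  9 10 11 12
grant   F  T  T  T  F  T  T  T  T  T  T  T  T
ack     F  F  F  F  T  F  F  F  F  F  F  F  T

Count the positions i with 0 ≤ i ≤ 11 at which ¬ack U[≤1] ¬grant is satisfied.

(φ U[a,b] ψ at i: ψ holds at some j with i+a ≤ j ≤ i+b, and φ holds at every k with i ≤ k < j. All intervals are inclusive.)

Evaluate at each i in [0,11]:
  i=0: ✓ (rhs at j=0)
  i=1: ✗ (no rhs in [1,2])
  i=2: ✗ (no rhs in [2,3])
  i=3: ✓ (rhs at j=4; lhs holds on [3,3])
  i=4: ✓ (rhs at j=4)
  i=5: ✗ (no rhs in [5,6])
  i=6: ✗ (no rhs in [6,7])
  i=7: ✗ (no rhs in [7,8])
  i=8: ✗ (no rhs in [8,9])
  i=9: ✗ (no rhs in [9,10])
  i=10: ✗ (no rhs in [10,11])
  i=11: ✗ (no rhs in [11,12])
Positions where it holds: {0, 3, 4} → 3.

3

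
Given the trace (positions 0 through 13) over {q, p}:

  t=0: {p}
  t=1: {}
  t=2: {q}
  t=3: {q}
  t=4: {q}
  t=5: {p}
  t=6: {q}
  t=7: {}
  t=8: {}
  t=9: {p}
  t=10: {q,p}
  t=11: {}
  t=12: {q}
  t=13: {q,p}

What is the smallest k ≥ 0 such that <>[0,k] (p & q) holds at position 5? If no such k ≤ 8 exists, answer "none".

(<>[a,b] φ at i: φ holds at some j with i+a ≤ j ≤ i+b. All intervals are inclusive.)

Scan j = 5,6,… for (p & q):
  j=5: fails
  j=6: fails
  j=7: fails
  j=8: fails
  j=9: fails
  j=10: holds
First hit at j=10, so smallest k = 10-5 = 5.

5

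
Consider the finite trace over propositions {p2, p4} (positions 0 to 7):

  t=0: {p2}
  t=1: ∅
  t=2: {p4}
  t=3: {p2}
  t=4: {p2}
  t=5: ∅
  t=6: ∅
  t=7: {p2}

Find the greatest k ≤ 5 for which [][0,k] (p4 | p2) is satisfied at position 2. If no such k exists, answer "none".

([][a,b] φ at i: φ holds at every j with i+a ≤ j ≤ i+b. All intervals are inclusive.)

(p4 | p2) must hold from j=2 onward; find where it first fails.
  j=2: holds
  j=3: holds
  j=4: holds
  j=5: fails
Holds on [2,4], so largest k = 2.

2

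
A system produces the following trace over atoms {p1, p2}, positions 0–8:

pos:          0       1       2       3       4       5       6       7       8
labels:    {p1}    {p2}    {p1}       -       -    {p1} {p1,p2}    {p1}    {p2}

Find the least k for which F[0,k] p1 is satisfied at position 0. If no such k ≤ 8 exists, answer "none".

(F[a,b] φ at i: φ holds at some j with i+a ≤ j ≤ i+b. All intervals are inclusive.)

0

Scan j = 0,1,… for p1:
  j=0: holds
First hit at j=0, so smallest k = 0-0 = 0.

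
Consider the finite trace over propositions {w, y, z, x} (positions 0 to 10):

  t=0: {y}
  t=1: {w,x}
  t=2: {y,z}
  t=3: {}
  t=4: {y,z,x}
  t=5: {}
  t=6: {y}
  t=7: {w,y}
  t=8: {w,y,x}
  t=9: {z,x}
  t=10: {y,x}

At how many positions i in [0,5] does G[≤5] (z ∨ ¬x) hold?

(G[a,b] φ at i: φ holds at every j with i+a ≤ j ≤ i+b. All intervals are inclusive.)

Evaluate at each i in [0,5]:
  i=0: ✗ (fails at j=1)
  i=1: ✗ (fails at j=1)
  i=2: ✓ (all of [2,7])
  i=3: ✗ (fails at j=8)
  i=4: ✗ (fails at j=8)
  i=5: ✗ (fails at j=8)
Positions where it holds: {2} → 1.

1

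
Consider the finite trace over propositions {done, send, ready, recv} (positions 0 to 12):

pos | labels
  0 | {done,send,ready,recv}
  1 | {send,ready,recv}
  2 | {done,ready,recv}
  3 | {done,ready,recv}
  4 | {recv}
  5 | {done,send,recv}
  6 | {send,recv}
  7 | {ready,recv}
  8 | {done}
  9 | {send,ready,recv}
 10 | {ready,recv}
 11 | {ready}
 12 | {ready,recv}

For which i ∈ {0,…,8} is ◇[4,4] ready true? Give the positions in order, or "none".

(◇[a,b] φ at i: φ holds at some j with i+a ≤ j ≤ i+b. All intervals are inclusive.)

Evaluate at each i in [0,8]:
  i=0: ✗ (none in [4,4])
  i=1: ✗ (none in [5,5])
  i=2: ✗ (none in [6,6])
  i=3: ✓ (witness j=7)
  i=4: ✗ (none in [8,8])
  i=5: ✓ (witness j=9)
  i=6: ✓ (witness j=10)
  i=7: ✓ (witness j=11)
  i=8: ✓ (witness j=12)

3, 5, 6, 7, 8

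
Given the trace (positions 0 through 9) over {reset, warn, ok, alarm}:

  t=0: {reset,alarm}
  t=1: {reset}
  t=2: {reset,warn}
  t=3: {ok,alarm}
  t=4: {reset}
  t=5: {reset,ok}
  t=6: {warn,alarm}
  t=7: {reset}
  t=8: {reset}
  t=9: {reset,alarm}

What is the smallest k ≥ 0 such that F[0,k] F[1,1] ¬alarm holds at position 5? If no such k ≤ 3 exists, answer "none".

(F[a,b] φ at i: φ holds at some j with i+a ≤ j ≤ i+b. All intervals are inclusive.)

Scan j = 5,6,… for F[1,1] ¬alarm:
  j=5: fails
  j=6: holds
First hit at j=6, so smallest k = 6-5 = 1.

1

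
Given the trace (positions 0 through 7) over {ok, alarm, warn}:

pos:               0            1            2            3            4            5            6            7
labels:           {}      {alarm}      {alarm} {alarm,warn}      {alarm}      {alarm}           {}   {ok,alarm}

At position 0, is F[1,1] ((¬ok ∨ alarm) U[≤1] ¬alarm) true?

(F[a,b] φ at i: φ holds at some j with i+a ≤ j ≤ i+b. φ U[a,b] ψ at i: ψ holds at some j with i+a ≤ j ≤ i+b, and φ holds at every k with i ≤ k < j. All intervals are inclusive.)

Check ((¬ok ∨ alarm) U[≤1] ¬alarm) at each j in [1,1]:
  j=1: fails
No position in the window satisfies it → formula fails.

Does not hold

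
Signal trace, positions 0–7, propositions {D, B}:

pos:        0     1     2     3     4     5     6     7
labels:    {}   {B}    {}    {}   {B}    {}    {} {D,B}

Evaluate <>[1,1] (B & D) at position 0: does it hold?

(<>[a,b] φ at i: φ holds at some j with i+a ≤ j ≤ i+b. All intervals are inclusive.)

Check (B & D) at each j in [1,1]:
  j=1: false
No position in the window satisfies it → formula fails.

Does not hold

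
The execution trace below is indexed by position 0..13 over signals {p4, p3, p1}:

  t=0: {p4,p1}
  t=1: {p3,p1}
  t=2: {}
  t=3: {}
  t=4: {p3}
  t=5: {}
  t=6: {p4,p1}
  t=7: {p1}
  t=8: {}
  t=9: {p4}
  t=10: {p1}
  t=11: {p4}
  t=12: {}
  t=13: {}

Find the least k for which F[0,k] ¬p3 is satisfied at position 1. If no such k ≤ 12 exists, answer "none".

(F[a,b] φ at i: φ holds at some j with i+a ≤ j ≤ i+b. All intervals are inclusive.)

1

Scan j = 1,2,… for ¬p3:
  j=1: fails
  j=2: holds
First hit at j=2, so smallest k = 2-1 = 1.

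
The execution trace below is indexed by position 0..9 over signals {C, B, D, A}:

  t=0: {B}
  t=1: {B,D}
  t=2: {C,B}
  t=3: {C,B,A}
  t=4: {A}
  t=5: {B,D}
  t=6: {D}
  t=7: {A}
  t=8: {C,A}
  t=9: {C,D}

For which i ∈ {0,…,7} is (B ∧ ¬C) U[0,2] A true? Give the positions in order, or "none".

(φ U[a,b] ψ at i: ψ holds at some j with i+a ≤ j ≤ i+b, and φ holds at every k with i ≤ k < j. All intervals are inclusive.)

Evaluate at each i in [0,7]:
  i=0: ✗ (no rhs in [0,2])
  i=1: ✗ (lhs fails at k=2 before rhs at j=3)
  i=2: ✗ (lhs fails at k=2 before rhs at j=3)
  i=3: ✓ (rhs at j=3)
  i=4: ✓ (rhs at j=4)
  i=5: ✗ (lhs fails at k=6 before rhs at j=7)
  i=6: ✗ (lhs fails at k=6 before rhs at j=7)
  i=7: ✓ (rhs at j=7)

3, 4, 7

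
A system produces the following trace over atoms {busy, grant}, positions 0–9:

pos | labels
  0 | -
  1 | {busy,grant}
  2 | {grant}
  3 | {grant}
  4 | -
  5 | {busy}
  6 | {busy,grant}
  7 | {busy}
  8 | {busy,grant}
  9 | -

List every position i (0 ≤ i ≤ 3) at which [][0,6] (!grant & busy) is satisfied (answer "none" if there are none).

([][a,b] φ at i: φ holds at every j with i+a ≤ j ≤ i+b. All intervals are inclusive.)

Evaluate at each i in [0,3]:
  i=0: ✗ (fails at j=0)
  i=1: ✗ (fails at j=1)
  i=2: ✗ (fails at j=2)
  i=3: ✗ (fails at j=3)

none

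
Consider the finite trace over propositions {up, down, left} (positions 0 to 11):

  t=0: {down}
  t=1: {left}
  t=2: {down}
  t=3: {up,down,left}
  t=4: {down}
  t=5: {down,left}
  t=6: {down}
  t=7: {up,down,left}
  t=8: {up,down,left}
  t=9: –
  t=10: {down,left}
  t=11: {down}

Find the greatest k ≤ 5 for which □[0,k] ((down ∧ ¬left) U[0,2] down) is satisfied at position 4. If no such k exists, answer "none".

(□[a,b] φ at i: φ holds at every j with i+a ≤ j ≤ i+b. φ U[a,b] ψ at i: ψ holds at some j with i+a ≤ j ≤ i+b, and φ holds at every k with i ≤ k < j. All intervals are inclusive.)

((down ∧ ¬left) U[0,2] down) must hold from j=4 onward; find where it first fails.
  j=4: holds
  j=5: holds
  j=6: holds
  j=7: holds
  j=8: holds
  j=9: fails
Holds on [4,8], so largest k = 4.

4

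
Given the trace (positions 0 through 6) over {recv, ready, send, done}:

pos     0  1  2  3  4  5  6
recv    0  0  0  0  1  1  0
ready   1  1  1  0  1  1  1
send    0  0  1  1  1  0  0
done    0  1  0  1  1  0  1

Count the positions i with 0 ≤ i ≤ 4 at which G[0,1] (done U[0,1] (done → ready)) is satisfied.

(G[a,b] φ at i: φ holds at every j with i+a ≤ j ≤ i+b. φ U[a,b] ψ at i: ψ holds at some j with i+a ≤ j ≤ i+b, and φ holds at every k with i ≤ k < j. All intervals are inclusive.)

Evaluate at each i in [0,4]:
  i=0: ✓ (all of [0,1])
  i=1: ✓ (all of [1,2])
  i=2: ✓ (all of [2,3])
  i=3: ✓ (all of [3,4])
  i=4: ✓ (all of [4,5])
Positions where it holds: {0, 1, 2, 3, 4} → 5.

5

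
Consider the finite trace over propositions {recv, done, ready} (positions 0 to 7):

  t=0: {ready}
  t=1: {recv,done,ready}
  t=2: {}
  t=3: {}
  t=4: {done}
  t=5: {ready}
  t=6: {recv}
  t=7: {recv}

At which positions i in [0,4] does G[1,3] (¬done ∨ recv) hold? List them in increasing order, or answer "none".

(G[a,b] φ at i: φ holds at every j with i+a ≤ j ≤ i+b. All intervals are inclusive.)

Evaluate at each i in [0,4]:
  i=0: ✓ (all of [1,3])
  i=1: ✗ (fails at j=4)
  i=2: ✗ (fails at j=4)
  i=3: ✗ (fails at j=4)
  i=4: ✓ (all of [5,7])

0, 4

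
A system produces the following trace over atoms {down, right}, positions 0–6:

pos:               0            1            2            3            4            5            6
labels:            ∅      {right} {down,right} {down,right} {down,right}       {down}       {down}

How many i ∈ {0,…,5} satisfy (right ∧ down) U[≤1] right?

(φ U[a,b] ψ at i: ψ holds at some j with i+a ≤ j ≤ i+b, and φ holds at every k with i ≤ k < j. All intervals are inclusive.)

Evaluate at each i in [0,5]:
  i=0: ✗ (lhs fails at k=0 before rhs at j=1)
  i=1: ✓ (rhs at j=1)
  i=2: ✓ (rhs at j=2)
  i=3: ✓ (rhs at j=3)
  i=4: ✓ (rhs at j=4)
  i=5: ✗ (no rhs in [5,6])
Positions where it holds: {1, 2, 3, 4} → 4.

4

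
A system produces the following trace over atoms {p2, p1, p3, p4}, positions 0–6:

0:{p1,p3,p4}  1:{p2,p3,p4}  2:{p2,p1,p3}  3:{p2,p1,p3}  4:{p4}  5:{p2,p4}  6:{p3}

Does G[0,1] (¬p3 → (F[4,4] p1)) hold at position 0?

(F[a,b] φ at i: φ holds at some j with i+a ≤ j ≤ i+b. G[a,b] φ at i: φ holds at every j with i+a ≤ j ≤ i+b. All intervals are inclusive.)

True

Check (¬p3 → (F[4,4] p1)) at every j in [0,1]:
  j=0: antecedent false → ✓
  j=1: antecedent false → ✓
All positions satisfy it → formula holds.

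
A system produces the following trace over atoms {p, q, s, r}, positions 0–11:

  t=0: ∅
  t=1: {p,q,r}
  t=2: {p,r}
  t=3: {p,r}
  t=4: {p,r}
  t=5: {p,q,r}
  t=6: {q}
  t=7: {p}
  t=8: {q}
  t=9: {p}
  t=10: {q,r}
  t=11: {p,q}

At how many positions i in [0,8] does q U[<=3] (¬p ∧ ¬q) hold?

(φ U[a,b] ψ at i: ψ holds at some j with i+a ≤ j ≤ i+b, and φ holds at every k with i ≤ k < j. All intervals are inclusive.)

Evaluate at each i in [0,8]:
  i=0: ✓ (rhs at j=0)
  i=1: ✗ (no rhs in [1,4])
  i=2: ✗ (no rhs in [2,5])
  i=3: ✗ (no rhs in [3,6])
  i=4: ✗ (no rhs in [4,7])
  i=5: ✗ (no rhs in [5,8])
  i=6: ✗ (no rhs in [6,9])
  i=7: ✗ (no rhs in [7,10])
  i=8: ✗ (no rhs in [8,11])
Positions where it holds: {0} → 1.

1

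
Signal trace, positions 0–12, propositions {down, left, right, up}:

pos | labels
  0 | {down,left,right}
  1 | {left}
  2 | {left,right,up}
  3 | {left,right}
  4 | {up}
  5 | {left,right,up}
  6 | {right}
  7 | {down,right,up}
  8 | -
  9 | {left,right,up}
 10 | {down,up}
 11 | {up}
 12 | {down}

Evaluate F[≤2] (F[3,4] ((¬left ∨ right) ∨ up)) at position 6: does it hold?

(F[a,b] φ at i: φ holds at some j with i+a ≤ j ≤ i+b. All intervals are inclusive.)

Check F[3,4] ((¬left ∨ right) ∨ up) at each j in [6,8]:
  j=6: holds (witness at 9)
  j=7: holds (witness at 10)
  j=8: holds (witness at 11)
Found at j=6 → formula holds.

Holds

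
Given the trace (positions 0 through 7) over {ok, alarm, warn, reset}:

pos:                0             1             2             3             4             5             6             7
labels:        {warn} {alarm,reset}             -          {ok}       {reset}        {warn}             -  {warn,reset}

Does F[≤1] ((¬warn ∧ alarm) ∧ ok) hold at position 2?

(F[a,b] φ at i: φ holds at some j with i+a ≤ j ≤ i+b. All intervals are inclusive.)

Check ((¬warn ∧ alarm) ∧ ok) at each j in [2,3]:
  j=2: false
  j=3: false
No position in the window satisfies it → formula fails.

No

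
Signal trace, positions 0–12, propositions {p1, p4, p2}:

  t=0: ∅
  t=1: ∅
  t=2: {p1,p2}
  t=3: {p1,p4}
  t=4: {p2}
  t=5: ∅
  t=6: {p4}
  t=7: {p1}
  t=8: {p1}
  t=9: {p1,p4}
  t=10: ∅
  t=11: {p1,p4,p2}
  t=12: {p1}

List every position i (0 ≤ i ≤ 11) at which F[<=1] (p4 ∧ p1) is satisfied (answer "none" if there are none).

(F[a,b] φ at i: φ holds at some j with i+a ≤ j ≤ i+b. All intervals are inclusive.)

2, 3, 8, 9, 10, 11

Evaluate at each i in [0,11]:
  i=0: ✗ (none in [0,1])
  i=1: ✗ (none in [1,2])
  i=2: ✓ (witness j=3)
  i=3: ✓ (witness j=3)
  i=4: ✗ (none in [4,5])
  i=5: ✗ (none in [5,6])
  i=6: ✗ (none in [6,7])
  i=7: ✗ (none in [7,8])
  i=8: ✓ (witness j=9)
  i=9: ✓ (witness j=9)
  i=10: ✓ (witness j=11)
  i=11: ✓ (witness j=11)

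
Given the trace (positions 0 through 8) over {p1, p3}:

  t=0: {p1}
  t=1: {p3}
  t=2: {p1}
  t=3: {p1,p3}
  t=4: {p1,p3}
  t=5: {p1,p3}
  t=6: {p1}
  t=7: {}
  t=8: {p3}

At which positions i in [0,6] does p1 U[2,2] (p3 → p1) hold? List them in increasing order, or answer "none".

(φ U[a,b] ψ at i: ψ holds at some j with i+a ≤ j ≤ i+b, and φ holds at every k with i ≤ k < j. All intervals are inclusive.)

Evaluate at each i in [0,6]:
  i=0: ✗ (lhs fails at k=1 before rhs at j=2)
  i=1: ✗ (lhs fails at k=1 before rhs at j=3)
  i=2: ✓ (rhs at j=4; lhs holds on [2,3])
  i=3: ✓ (rhs at j=5; lhs holds on [3,4])
  i=4: ✓ (rhs at j=6; lhs holds on [4,5])
  i=5: ✓ (rhs at j=7; lhs holds on [5,6])
  i=6: ✗ (no rhs in [8,8])

2, 3, 4, 5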